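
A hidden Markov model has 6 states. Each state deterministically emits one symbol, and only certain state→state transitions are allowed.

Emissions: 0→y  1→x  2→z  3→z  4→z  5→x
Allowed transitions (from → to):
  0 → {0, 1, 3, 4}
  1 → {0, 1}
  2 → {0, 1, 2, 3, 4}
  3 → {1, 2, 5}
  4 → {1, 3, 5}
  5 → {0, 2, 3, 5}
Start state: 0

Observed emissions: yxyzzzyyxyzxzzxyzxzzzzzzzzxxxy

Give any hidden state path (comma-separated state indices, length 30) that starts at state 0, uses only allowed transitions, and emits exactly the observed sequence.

0,1,0,4,3,2,0,0,1,0,4,5,2,2,1,0,3,5,2,2,2,3,2,3,2,3,1,1,1,0

  0: obs=y cand={0} pick 0 [start]
  1: obs=x cand={1,5} pick 1 [0->1 ok]
  2: obs=y cand={0} pick 0 [1->0 ok]
  3: obs=z cand={2,3,4} pick 4 [0->4 ok]
  4: obs=z cand={2,3,4} pick 3 [4->3 ok]
  5: obs=z cand={2,3,4} pick 2 [3->2 ok]
  6: obs=y cand={0} pick 0 [2->0 ok]
  7: obs=y cand={0} pick 0 [0->0 ok]
  8: obs=x cand={1,5} pick 1 [0->1 ok]
  9: obs=y cand={0} pick 0 [1->0 ok]
  10: obs=z cand={2,3,4} pick 4 [0->4 ok]
  11: obs=x cand={1,5} pick 5 [4->5 ok]
  12: obs=z cand={2,3,4} pick 2 [5->2 ok]
  13: obs=z cand={2,3,4} pick 2 [2->2 ok]
  14: obs=x cand={1,5} pick 1 [2->1 ok]
  15: obs=y cand={0} pick 0 [1->0 ok]
  16: obs=z cand={2,3,4} pick 3 [0->3 ok]
  17: obs=x cand={1,5} pick 5 [3->5 ok]
  18: obs=z cand={2,3,4} pick 2 [5->2 ok]
  19: obs=z cand={2,3,4} pick 2 [2->2 ok]
  20: obs=z cand={2,3,4} pick 2 [2->2 ok]
  21: obs=z cand={2,3,4} pick 3 [2->3 ok]
  22: obs=z cand={2,3,4} pick 2 [3->2 ok]
  23: obs=z cand={2,3,4} pick 3 [2->3 ok]
  24: obs=z cand={2,3,4} pick 2 [3->2 ok]
  25: obs=z cand={2,3,4} pick 3 [2->3 ok]
  26: obs=x cand={1,5} pick 1 [3->1 ok]
  27: obs=x cand={1,5} pick 1 [1->1 ok]
  28: obs=x cand={1,5} pick 1 [1->1 ok]
  29: obs=y cand={0} pick 0 [1->0 ok]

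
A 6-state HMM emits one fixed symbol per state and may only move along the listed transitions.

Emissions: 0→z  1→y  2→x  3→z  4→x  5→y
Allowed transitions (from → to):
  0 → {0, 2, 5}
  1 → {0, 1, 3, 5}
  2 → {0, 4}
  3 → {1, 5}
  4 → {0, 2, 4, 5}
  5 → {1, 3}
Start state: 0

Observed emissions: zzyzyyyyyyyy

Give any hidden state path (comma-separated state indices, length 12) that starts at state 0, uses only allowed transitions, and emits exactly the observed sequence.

  t0 'z' -> {0,3}, take 0 (start)
  t1 'z' -> {0,3}, take 0 (0->0 ok)
  t2 'y' -> {1,5}, take 5 (0->5 ok)
  t3 'z' -> {0,3}, take 3 (5->3 ok)
  t4 'y' -> {1,5}, take 1 (3->1 ok)
  t5 'y' -> {1,5}, take 1 (1->1 ok)
  t6 'y' -> {1,5}, take 5 (1->5 ok)
  t7 'y' -> {1,5}, take 1 (5->1 ok)
  t8 'y' -> {1,5}, take 5 (1->5 ok)
  t9 'y' -> {1,5}, take 1 (5->1 ok)
  t10 'y' -> {1,5}, take 1 (1->1 ok)
  t11 'y' -> {1,5}, take 1 (1->1 ok)

0,0,5,3,1,1,5,1,5,1,1,1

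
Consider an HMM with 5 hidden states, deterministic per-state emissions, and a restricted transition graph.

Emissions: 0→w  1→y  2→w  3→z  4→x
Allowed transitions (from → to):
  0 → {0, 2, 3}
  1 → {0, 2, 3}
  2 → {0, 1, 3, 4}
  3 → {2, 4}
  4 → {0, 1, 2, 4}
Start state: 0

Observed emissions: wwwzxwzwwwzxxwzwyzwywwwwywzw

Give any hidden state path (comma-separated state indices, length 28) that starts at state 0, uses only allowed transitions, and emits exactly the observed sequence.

  [0] w  {0,2}  => 0  start
  [1] w  {0,2}  => 0  0->0 ok
  [2] w  {0,2}  => 2  0->2 ok
  [3] z  {3}  => 3  2->3 ok
  [4] x  {4}  => 4  3->4 ok
  [5] w  {0,2}  => 0  4->0 ok
  [6] z  {3}  => 3  0->3 ok
  [7] w  {0,2}  => 2  3->2 ok
  [8] w  {0,2}  => 0  2->0 ok
  [9] w  {0,2}  => 2  0->2 ok
  [10] z  {3}  => 3  2->3 ok
  [11] x  {4}  => 4  3->4 ok
  [12] x  {4}  => 4  4->4 ok
  [13] w  {0,2}  => 2  4->2 ok
  [14] z  {3}  => 3  2->3 ok
  [15] w  {0,2}  => 2  3->2 ok
  [16] y  {1}  => 1  2->1 ok
  [17] z  {3}  => 3  1->3 ok
  [18] w  {0,2}  => 2  3->2 ok
  [19] y  {1}  => 1  2->1 ok
  [20] w  {0,2}  => 0  1->0 ok
  [21] w  {0,2}  => 2  0->2 ok
  [22] w  {0,2}  => 0  2->0 ok
  [23] w  {0,2}  => 2  0->2 ok
  [24] y  {1}  => 1  2->1 ok
  [25] w  {0,2}  => 2  1->2 ok
  [26] z  {3}  => 3  2->3 ok
  [27] w  {0,2}  => 2  3->2 ok

0,0,2,3,4,0,3,2,0,2,3,4,4,2,3,2,1,3,2,1,0,2,0,2,1,2,3,2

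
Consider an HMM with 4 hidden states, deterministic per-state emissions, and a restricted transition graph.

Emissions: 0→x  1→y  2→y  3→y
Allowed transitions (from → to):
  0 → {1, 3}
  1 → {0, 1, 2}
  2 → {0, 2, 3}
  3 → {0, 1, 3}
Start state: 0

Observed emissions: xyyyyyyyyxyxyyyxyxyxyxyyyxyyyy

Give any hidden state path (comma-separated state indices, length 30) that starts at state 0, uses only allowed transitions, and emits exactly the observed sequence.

0,1,2,2,3,1,2,3,3,0,1,0,3,3,3,0,1,0,1,0,1,0,3,3,3,0,1,1,1,1

  [0] x  {0}  => 0  start
  [1] y  {1,2,3}  => 1  0->1 ok
  [2] y  {1,2,3}  => 2  1->2 ok
  [3] y  {1,2,3}  => 2  2->2 ok
  [4] y  {1,2,3}  => 3  2->3 ok
  [5] y  {1,2,3}  => 1  3->1 ok
  [6] y  {1,2,3}  => 2  1->2 ok
  [7] y  {1,2,3}  => 3  2->3 ok
  [8] y  {1,2,3}  => 3  3->3 ok
  [9] x  {0}  => 0  3->0 ok
  [10] y  {1,2,3}  => 1  0->1 ok
  [11] x  {0}  => 0  1->0 ok
  [12] y  {1,2,3}  => 3  0->3 ok
  [13] y  {1,2,3}  => 3  3->3 ok
  [14] y  {1,2,3}  => 3  3->3 ok
  [15] x  {0}  => 0  3->0 ok
  [16] y  {1,2,3}  => 1  0->1 ok
  [17] x  {0}  => 0  1->0 ok
  [18] y  {1,2,3}  => 1  0->1 ok
  [19] x  {0}  => 0  1->0 ok
  [20] y  {1,2,3}  => 1  0->1 ok
  [21] x  {0}  => 0  1->0 ok
  [22] y  {1,2,3}  => 3  0->3 ok
  [23] y  {1,2,3}  => 3  3->3 ok
  [24] y  {1,2,3}  => 3  3->3 ok
  [25] x  {0}  => 0  3->0 ok
  [26] y  {1,2,3}  => 1  0->1 ok
  [27] y  {1,2,3}  => 1  1->1 ok
  [28] y  {1,2,3}  => 1  1->1 ok
  [29] y  {1,2,3}  => 1  1->1 ok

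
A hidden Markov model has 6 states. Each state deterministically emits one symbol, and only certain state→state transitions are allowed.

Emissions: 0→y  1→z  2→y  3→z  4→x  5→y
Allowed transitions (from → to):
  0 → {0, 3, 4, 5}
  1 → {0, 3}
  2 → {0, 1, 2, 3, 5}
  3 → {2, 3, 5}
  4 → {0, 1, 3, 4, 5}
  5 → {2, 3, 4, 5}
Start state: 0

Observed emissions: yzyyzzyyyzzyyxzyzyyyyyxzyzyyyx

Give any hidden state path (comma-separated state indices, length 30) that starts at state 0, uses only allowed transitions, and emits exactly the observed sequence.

  pos 0: y in {0,2,5}, choose 0; start
  pos 1: z in {1,3}, choose 3; 0->3 ok
  pos 2: y in {0,2,5}, choose 2; 3->2 ok
  pos 3: y in {0,2,5}, choose 5; 2->5 ok
  pos 4: z in {1,3}, choose 3; 5->3 ok
  pos 5: z in {1,3}, choose 3; 3->3 ok
  pos 6: y in {0,2,5}, choose 2; 3->2 ok
  pos 7: y in {0,2,5}, choose 5; 2->5 ok
  pos 8: y in {0,2,5}, choose 5; 5->5 ok
  pos 9: z in {1,3}, choose 3; 5->3 ok
  pos 10: z in {1,3}, choose 3; 3->3 ok
  pos 11: y in {0,2,5}, choose 2; 3->2 ok
  pos 12: y in {0,2,5}, choose 5; 2->5 ok
  pos 13: x in {4}, choose 4; 5->4 ok
  pos 14: z in {1,3}, choose 3; 4->3 ok
  pos 15: y in {0,2,5}, choose 2; 3->2 ok
  pos 16: z in {1,3}, choose 3; 2->3 ok
  pos 17: y in {0,2,5}, choose 2; 3->2 ok
  pos 18: y in {0,2,5}, choose 0; 2->0 ok
  pos 19: y in {0,2,5}, choose 5; 0->5 ok
  pos 20: y in {0,2,5}, choose 5; 5->5 ok
  pos 21: y in {0,2,5}, choose 5; 5->5 ok
  pos 22: x in {4}, choose 4; 5->4 ok
  pos 23: z in {1,3}, choose 3; 4->3 ok
  pos 24: y in {0,2,5}, choose 2; 3->2 ok
  pos 25: z in {1,3}, choose 1; 2->1 ok
  pos 26: y in {0,2,5}, choose 0; 1->0 ok
  pos 27: y in {0,2,5}, choose 0; 0->0 ok
  pos 28: y in {0,2,5}, choose 5; 0->5 ok
  pos 29: x in {4}, choose 4; 5->4 ok

0,3,2,5,3,3,2,5,5,3,3,2,5,4,3,2,3,2,0,5,5,5,4,3,2,1,0,0,5,4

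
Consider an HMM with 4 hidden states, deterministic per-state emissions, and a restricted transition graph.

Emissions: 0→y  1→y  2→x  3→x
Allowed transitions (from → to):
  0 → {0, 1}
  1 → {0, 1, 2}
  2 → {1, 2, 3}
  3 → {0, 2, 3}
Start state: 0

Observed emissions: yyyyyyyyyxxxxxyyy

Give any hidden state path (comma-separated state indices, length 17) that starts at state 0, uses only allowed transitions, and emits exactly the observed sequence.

  0: obs=y cand={0,1} pick 0 [start]
  1: obs=y cand={0,1} pick 0 [0->0 ok]
  2: obs=y cand={0,1} pick 0 [0->0 ok]
  3: obs=y cand={0,1} pick 1 [0->1 ok]
  4: obs=y cand={0,1} pick 0 [1->0 ok]
  5: obs=y cand={0,1} pick 0 [0->0 ok]
  6: obs=y cand={0,1} pick 1 [0->1 ok]
  7: obs=y cand={0,1} pick 0 [1->0 ok]
  8: obs=y cand={0,1} pick 1 [0->1 ok]
  9: obs=x cand={2,3} pick 2 [1->2 ok]
  10: obs=x cand={2,3} pick 2 [2->2 ok]
  11: obs=x cand={2,3} pick 2 [2->2 ok]
  12: obs=x cand={2,3} pick 3 [2->3 ok]
  13: obs=x cand={2,3} pick 2 [3->2 ok]
  14: obs=y cand={0,1} pick 1 [2->1 ok]
  15: obs=y cand={0,1} pick 0 [1->0 ok]
  16: obs=y cand={0,1} pick 0 [0->0 ok]

0,0,0,1,0,0,1,0,1,2,2,2,3,2,1,0,0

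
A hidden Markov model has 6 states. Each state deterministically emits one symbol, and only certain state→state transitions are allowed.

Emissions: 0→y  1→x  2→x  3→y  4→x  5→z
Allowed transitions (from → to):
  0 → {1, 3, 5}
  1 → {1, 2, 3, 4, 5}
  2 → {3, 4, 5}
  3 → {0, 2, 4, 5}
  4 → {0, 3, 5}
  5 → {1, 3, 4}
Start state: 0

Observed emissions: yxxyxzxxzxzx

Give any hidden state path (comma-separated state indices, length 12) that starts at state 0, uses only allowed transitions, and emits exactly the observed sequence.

  [0] y  {0,3}  => 0  start
  [1] x  {1,2,4}  => 1  0->1 ok
  [2] x  {1,2,4}  => 4  1->4 ok
  [3] y  {0,3}  => 3  4->3 ok
  [4] x  {1,2,4}  => 4  3->4 ok
  [5] z  {5}  => 5  4->5 ok
  [6] x  {1,2,4}  => 1  5->1 ok
  [7] x  {1,2,4}  => 4  1->4 ok
  [8] z  {5}  => 5  4->5 ok
  [9] x  {1,2,4}  => 4  5->4 ok
  [10] z  {5}  => 5  4->5 ok
  [11] x  {1,2,4}  => 1  5->1 ok

0,1,4,3,4,5,1,4,5,4,5,1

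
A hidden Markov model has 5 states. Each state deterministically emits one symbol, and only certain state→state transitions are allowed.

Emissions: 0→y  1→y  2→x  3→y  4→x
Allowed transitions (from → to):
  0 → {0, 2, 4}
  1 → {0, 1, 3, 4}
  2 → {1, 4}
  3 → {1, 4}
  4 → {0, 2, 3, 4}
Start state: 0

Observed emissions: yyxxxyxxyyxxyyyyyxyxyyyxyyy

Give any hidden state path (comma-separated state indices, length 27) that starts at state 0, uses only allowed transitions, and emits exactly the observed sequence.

  0: obs=y cand={0,1,3} pick 0 [start]
  1: obs=y cand={0,1,3} pick 0 [0->0 ok]
  2: obs=x cand={2,4} pick 4 [0->4 ok]
  3: obs=x cand={2,4} pick 2 [4->2 ok]
  4: obs=x cand={2,4} pick 4 [2->4 ok]
  5: obs=y cand={0,1,3} pick 0 [4->0 ok]
  6: obs=x cand={2,4} pick 2 [0->2 ok]
  7: obs=x cand={2,4} pick 4 [2->4 ok]
  8: obs=y cand={0,1,3} pick 0 [4->0 ok]
  9: obs=y cand={0,1,3} pick 0 [0->0 ok]
  10: obs=x cand={2,4} pick 4 [0->4 ok]
  11: obs=x cand={2,4} pick 2 [4->2 ok]
  12: obs=y cand={0,1,3} pick 1 [2->1 ok]
  13: obs=y cand={0,1,3} pick 1 [1->1 ok]
  14: obs=y cand={0,1,3} pick 1 [1->1 ok]
  15: obs=y cand={0,1,3} pick 3 [1->3 ok]
  16: obs=y cand={0,1,3} pick 1 [3->1 ok]
  17: obs=x cand={2,4} pick 4 [1->4 ok]
  18: obs=y cand={0,1,3} pick 3 [4->3 ok]
  19: obs=x cand={2,4} pick 4 [3->4 ok]
  20: obs=y cand={0,1,3} pick 3 [4->3 ok]
  21: obs=y cand={0,1,3} pick 1 [3->1 ok]
  22: obs=y cand={0,1,3} pick 0 [1->0 ok]
  23: obs=x cand={2,4} pick 2 [0->2 ok]
  24: obs=y cand={0,1,3} pick 1 [2->1 ok]
  25: obs=y cand={0,1,3} pick 1 [1->1 ok]
  26: obs=y cand={0,1,3} pick 1 [1->1 ok]

0,0,4,2,4,0,2,4,0,0,4,2,1,1,1,3,1,4,3,4,3,1,0,2,1,1,1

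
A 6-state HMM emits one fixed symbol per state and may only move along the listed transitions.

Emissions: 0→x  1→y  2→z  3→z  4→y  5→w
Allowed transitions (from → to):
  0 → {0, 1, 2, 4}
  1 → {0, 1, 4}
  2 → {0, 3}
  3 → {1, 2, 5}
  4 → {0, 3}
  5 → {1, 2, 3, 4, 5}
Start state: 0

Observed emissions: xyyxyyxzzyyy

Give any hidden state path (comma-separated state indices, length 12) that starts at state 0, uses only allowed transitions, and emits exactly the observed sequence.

  t0 'x' -> {0}, take 0 (start)
  t1 'y' -> {1,4}, take 1 (0->1 ok)
  t2 'y' -> {1,4}, take 4 (1->4 ok)
  t3 'x' -> {0}, take 0 (4->0 ok)
  t4 'y' -> {1,4}, take 1 (0->1 ok)
  t5 'y' -> {1,4}, take 4 (1->4 ok)
  t6 'x' -> {0}, take 0 (4->0 ok)
  t7 'z' -> {2,3}, take 2 (0->2 ok)
  t8 'z' -> {2,3}, take 3 (2->3 ok)
  t9 'y' -> {1,4}, take 1 (3->1 ok)
  t10 'y' -> {1,4}, take 1 (1->1 ok)
  t11 'y' -> {1,4}, take 4 (1->4 ok)

0,1,4,0,1,4,0,2,3,1,1,4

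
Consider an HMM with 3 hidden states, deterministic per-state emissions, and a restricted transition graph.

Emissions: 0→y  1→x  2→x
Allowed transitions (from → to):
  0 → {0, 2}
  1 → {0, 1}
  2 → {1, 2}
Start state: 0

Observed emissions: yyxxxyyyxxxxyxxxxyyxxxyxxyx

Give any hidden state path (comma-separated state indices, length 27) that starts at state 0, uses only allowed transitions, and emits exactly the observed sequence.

  [0] y  {0}  => 0  start
  [1] y  {0}  => 0  0->0 ok
  [2] x  {1,2}  => 2  0->2 ok
  [3] x  {1,2}  => 2  2->2 ok
  [4] x  {1,2}  => 1  2->1 ok
  [5] y  {0}  => 0  1->0 ok
  [6] y  {0}  => 0  0->0 ok
  [7] y  {0}  => 0  0->0 ok
  [8] x  {1,2}  => 2  0->2 ok
  [9] x  {1,2}  => 2  2->2 ok
  [10] x  {1,2}  => 2  2->2 ok
  [11] x  {1,2}  => 1  2->1 ok
  [12] y  {0}  => 0  1->0 ok
  [13] x  {1,2}  => 2  0->2 ok
  [14] x  {1,2}  => 2  2->2 ok
  [15] x  {1,2}  => 2  2->2 ok
  [16] x  {1,2}  => 1  2->1 ok
  [17] y  {0}  => 0  1->0 ok
  [18] y  {0}  => 0  0->0 ok
  [19] x  {1,2}  => 2  0->2 ok
  [20] x  {1,2}  => 1  2->1 ok
  [21] x  {1,2}  => 1  1->1 ok
  [22] y  {0}  => 0  1->0 ok
  [23] x  {1,2}  => 2  0->2 ok
  [24] x  {1,2}  => 1  2->1 ok
  [25] y  {0}  => 0  1->0 ok
  [26] x  {1,2}  => 2  0->2 ok

0,0,2,2,1,0,0,0,2,2,2,1,0,2,2,2,1,0,0,2,1,1,0,2,1,0,2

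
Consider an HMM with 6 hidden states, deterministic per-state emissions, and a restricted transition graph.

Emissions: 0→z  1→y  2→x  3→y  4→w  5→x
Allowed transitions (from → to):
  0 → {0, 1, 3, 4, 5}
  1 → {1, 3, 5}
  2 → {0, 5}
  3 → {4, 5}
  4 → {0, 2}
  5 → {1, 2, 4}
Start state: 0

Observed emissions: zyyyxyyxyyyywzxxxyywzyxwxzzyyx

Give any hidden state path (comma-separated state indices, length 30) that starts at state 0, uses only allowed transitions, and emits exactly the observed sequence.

0,1,1,3,5,1,1,5,1,1,1,3,4,0,5,2,5,1,3,4,0,3,5,4,2,0,0,1,1,5

  t0 'z' -> {0}, take 0 (start)
  t1 'y' -> {1,3}, take 1 (0->1 ok)
  t2 'y' -> {1,3}, take 1 (1->1 ok)
  t3 'y' -> {1,3}, take 3 (1->3 ok)
  t4 'x' -> {2,5}, take 5 (3->5 ok)
  t5 'y' -> {1,3}, take 1 (5->1 ok)
  t6 'y' -> {1,3}, take 1 (1->1 ok)
  t7 'x' -> {2,5}, take 5 (1->5 ok)
  t8 'y' -> {1,3}, take 1 (5->1 ok)
  t9 'y' -> {1,3}, take 1 (1->1 ok)
  t10 'y' -> {1,3}, take 1 (1->1 ok)
  t11 'y' -> {1,3}, take 3 (1->3 ok)
  t12 'w' -> {4}, take 4 (3->4 ok)
  t13 'z' -> {0}, take 0 (4->0 ok)
  t14 'x' -> {2,5}, take 5 (0->5 ok)
  t15 'x' -> {2,5}, take 2 (5->2 ok)
  t16 'x' -> {2,5}, take 5 (2->5 ok)
  t17 'y' -> {1,3}, take 1 (5->1 ok)
  t18 'y' -> {1,3}, take 3 (1->3 ok)
  t19 'w' -> {4}, take 4 (3->4 ok)
  t20 'z' -> {0}, take 0 (4->0 ok)
  t21 'y' -> {1,3}, take 3 (0->3 ok)
  t22 'x' -> {2,5}, take 5 (3->5 ok)
  t23 'w' -> {4}, take 4 (5->4 ok)
  t24 'x' -> {2,5}, take 2 (4->2 ok)
  t25 'z' -> {0}, take 0 (2->0 ok)
  t26 'z' -> {0}, take 0 (0->0 ok)
  t27 'y' -> {1,3}, take 1 (0->1 ok)
  t28 'y' -> {1,3}, take 1 (1->1 ok)
  t29 'x' -> {2,5}, take 5 (1->5 ok)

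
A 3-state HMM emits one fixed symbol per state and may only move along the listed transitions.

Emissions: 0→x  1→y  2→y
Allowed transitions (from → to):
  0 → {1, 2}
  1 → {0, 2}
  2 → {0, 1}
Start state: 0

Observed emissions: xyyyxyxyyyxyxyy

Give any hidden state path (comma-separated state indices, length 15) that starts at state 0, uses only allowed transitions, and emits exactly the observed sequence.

0,1,2,1,0,1,0,2,1,2,0,2,0,1,2

  pos 0: x in {0}, choose 0; start
  pos 1: y in {1,2}, choose 1; 0->1 ok
  pos 2: y in {1,2}, choose 2; 1->2 ok
  pos 3: y in {1,2}, choose 1; 2->1 ok
  pos 4: x in {0}, choose 0; 1->0 ok
  pos 5: y in {1,2}, choose 1; 0->1 ok
  pos 6: x in {0}, choose 0; 1->0 ok
  pos 7: y in {1,2}, choose 2; 0->2 ok
  pos 8: y in {1,2}, choose 1; 2->1 ok
  pos 9: y in {1,2}, choose 2; 1->2 ok
  pos 10: x in {0}, choose 0; 2->0 ok
  pos 11: y in {1,2}, choose 2; 0->2 ok
  pos 12: x in {0}, choose 0; 2->0 ok
  pos 13: y in {1,2}, choose 1; 0->1 ok
  pos 14: y in {1,2}, choose 2; 1->2 ok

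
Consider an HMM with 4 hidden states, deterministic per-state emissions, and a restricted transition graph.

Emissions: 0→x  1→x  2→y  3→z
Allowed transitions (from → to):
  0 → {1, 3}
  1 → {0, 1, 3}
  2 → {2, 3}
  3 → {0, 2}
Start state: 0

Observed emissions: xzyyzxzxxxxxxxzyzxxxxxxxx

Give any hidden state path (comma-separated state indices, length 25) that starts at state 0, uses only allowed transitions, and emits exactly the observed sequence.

0,3,2,2,3,0,3,0,1,1,1,1,1,0,3,2,3,0,1,0,1,1,1,1,0

  t0 'x' -> {0,1}, take 0 (start)
  t1 'z' -> {3}, take 3 (0->3 ok)
  t2 'y' -> {2}, take 2 (3->2 ok)
  t3 'y' -> {2}, take 2 (2->2 ok)
  t4 'z' -> {3}, take 3 (2->3 ok)
  t5 'x' -> {0,1}, take 0 (3->0 ok)
  t6 'z' -> {3}, take 3 (0->3 ok)
  t7 'x' -> {0,1}, take 0 (3->0 ok)
  t8 'x' -> {0,1}, take 1 (0->1 ok)
  t9 'x' -> {0,1}, take 1 (1->1 ok)
  t10 'x' -> {0,1}, take 1 (1->1 ok)
  t11 'x' -> {0,1}, take 1 (1->1 ok)
  t12 'x' -> {0,1}, take 1 (1->1 ok)
  t13 'x' -> {0,1}, take 0 (1->0 ok)
  t14 'z' -> {3}, take 3 (0->3 ok)
  t15 'y' -> {2}, take 2 (3->2 ok)
  t16 'z' -> {3}, take 3 (2->3 ok)
  t17 'x' -> {0,1}, take 0 (3->0 ok)
  t18 'x' -> {0,1}, take 1 (0->1 ok)
  t19 'x' -> {0,1}, take 0 (1->0 ok)
  t20 'x' -> {0,1}, take 1 (0->1 ok)
  t21 'x' -> {0,1}, take 1 (1->1 ok)
  t22 'x' -> {0,1}, take 1 (1->1 ok)
  t23 'x' -> {0,1}, take 1 (1->1 ok)
  t24 'x' -> {0,1}, take 0 (1->0 ok)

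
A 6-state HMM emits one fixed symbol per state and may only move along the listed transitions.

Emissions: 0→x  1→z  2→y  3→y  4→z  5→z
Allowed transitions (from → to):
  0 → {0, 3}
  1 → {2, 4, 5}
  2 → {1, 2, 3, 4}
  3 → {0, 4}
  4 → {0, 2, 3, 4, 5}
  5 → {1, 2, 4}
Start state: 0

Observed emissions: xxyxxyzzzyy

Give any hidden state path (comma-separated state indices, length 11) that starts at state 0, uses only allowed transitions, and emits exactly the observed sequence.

0,0,3,0,0,3,4,4,4,2,2

  t0 'x' -> {0}, take 0 (start)
  t1 'x' -> {0}, take 0 (0->0 ok)
  t2 'y' -> {2,3}, take 3 (0->3 ok)
  t3 'x' -> {0}, take 0 (3->0 ok)
  t4 'x' -> {0}, take 0 (0->0 ok)
  t5 'y' -> {2,3}, take 3 (0->3 ok)
  t6 'z' -> {1,4,5}, take 4 (3->4 ok)
  t7 'z' -> {1,4,5}, take 4 (4->4 ok)
  t8 'z' -> {1,4,5}, take 4 (4->4 ok)
  t9 'y' -> {2,3}, take 2 (4->2 ok)
  t10 'y' -> {2,3}, take 2 (2->2 ok)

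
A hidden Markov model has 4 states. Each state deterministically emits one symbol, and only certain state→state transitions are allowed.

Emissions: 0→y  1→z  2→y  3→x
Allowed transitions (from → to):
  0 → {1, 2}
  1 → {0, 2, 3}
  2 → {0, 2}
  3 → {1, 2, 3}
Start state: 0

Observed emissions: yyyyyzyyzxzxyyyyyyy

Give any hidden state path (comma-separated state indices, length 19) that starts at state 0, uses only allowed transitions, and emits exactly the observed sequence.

  [0] y  {0,2}  => 0  start
  [1] y  {0,2}  => 2  0->2 ok
  [2] y  {0,2}  => 2  2->2 ok
  [3] y  {0,2}  => 2  2->2 ok
  [4] y  {0,2}  => 0  2->0 ok
  [5] z  {1}  => 1  0->1 ok
  [6] y  {0,2}  => 2  1->2 ok
  [7] y  {0,2}  => 0  2->0 ok
  [8] z  {1}  => 1  0->1 ok
  [9] x  {3}  => 3  1->3 ok
  [10] z  {1}  => 1  3->1 ok
  [11] x  {3}  => 3  1->3 ok
  [12] y  {0,2}  => 2  3->2 ok
  [13] y  {0,2}  => 0  2->0 ok
  [14] y  {0,2}  => 2  0->2 ok
  [15] y  {0,2}  => 0  2->0 ok
  [16] y  {0,2}  => 2  0->2 ok
  [17] y  {0,2}  => 0  2->0 ok
  [18] y  {0,2}  => 2  0->2 ok

0,2,2,2,0,1,2,0,1,3,1,3,2,0,2,0,2,0,2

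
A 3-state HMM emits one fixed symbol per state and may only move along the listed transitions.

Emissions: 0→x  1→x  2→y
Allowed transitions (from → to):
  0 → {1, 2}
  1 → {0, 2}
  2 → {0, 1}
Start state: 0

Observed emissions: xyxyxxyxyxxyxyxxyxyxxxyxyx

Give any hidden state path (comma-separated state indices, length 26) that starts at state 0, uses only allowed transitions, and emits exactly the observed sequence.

0,2,1,2,1,0,2,0,2,1,0,2,0,2,0,1,2,1,2,0,1,0,2,1,2,0

  pos 0: x in {0,1}, choose 0; start
  pos 1: y in {2}, choose 2; 0->2 ok
  pos 2: x in {0,1}, choose 1; 2->1 ok
  pos 3: y in {2}, choose 2; 1->2 ok
  pos 4: x in {0,1}, choose 1; 2->1 ok
  pos 5: x in {0,1}, choose 0; 1->0 ok
  pos 6: y in {2}, choose 2; 0->2 ok
  pos 7: x in {0,1}, choose 0; 2->0 ok
  pos 8: y in {2}, choose 2; 0->2 ok
  pos 9: x in {0,1}, choose 1; 2->1 ok
  pos 10: x in {0,1}, choose 0; 1->0 ok
  pos 11: y in {2}, choose 2; 0->2 ok
  pos 12: x in {0,1}, choose 0; 2->0 ok
  pos 13: y in {2}, choose 2; 0->2 ok
  pos 14: x in {0,1}, choose 0; 2->0 ok
  pos 15: x in {0,1}, choose 1; 0->1 ok
  pos 16: y in {2}, choose 2; 1->2 ok
  pos 17: x in {0,1}, choose 1; 2->1 ok
  pos 18: y in {2}, choose 2; 1->2 ok
  pos 19: x in {0,1}, choose 0; 2->0 ok
  pos 20: x in {0,1}, choose 1; 0->1 ok
  pos 21: x in {0,1}, choose 0; 1->0 ok
  pos 22: y in {2}, choose 2; 0->2 ok
  pos 23: x in {0,1}, choose 1; 2->1 ok
  pos 24: y in {2}, choose 2; 1->2 ok
  pos 25: x in {0,1}, choose 0; 2->0 ok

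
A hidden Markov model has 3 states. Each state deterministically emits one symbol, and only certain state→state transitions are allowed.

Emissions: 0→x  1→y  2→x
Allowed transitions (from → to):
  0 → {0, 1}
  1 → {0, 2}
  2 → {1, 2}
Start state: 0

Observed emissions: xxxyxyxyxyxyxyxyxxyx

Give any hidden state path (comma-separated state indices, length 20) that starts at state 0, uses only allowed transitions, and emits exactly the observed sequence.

  0: obs=x cand={0,2} pick 0 [start]
  1: obs=x cand={0,2} pick 0 [0->0 ok]
  2: obs=x cand={0,2} pick 0 [0->0 ok]
  3: obs=y cand={1} pick 1 [0->1 ok]
  4: obs=x cand={0,2} pick 0 [1->0 ok]
  5: obs=y cand={1} pick 1 [0->1 ok]
  6: obs=x cand={0,2} pick 0 [1->0 ok]
  7: obs=y cand={1} pick 1 [0->1 ok]
  8: obs=x cand={0,2} pick 2 [1->2 ok]
  9: obs=y cand={1} pick 1 [2->1 ok]
  10: obs=x cand={0,2} pick 0 [1->0 ok]
  11: obs=y cand={1} pick 1 [0->1 ok]
  12: obs=x cand={0,2} pick 0 [1->0 ok]
  13: obs=y cand={1} pick 1 [0->1 ok]
  14: obs=x cand={0,2} pick 0 [1->0 ok]
  15: obs=y cand={1} pick 1 [0->1 ok]
  16: obs=x cand={0,2} pick 2 [1->2 ok]
  17: obs=x cand={0,2} pick 2 [2->2 ok]
  18: obs=y cand={1} pick 1 [2->1 ok]
  19: obs=x cand={0,2} pick 2 [1->2 ok]

0,0,0,1,0,1,0,1,2,1,0,1,0,1,0,1,2,2,1,2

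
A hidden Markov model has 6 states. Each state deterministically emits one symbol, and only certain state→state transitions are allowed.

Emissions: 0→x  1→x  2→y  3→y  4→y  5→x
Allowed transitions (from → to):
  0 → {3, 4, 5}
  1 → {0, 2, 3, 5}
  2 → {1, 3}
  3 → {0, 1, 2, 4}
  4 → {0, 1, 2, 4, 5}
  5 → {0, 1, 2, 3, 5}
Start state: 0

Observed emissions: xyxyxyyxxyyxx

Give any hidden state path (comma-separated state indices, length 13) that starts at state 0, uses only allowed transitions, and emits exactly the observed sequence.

  [0] x  {0,1,5}  => 0  start
  [1] y  {2,3,4}  => 4  0->4 ok
  [2] x  {0,1,5}  => 0  4->0 ok
  [3] y  {2,3,4}  => 3  0->3 ok
  [4] x  {0,1,5}  => 0  3->0 ok
  [5] y  {2,3,4}  => 3  0->3 ok
  [6] y  {2,3,4}  => 4  3->4 ok
  [7] x  {0,1,5}  => 1  4->1 ok
  [8] x  {0,1,5}  => 5  1->5 ok
  [9] y  {2,3,4}  => 2  5->2 ok
  [10] y  {2,3,4}  => 3  2->3 ok
  [11] x  {0,1,5}  => 1  3->1 ok
  [12] x  {0,1,5}  => 5  1->5 ok

0,4,0,3,0,3,4,1,5,2,3,1,5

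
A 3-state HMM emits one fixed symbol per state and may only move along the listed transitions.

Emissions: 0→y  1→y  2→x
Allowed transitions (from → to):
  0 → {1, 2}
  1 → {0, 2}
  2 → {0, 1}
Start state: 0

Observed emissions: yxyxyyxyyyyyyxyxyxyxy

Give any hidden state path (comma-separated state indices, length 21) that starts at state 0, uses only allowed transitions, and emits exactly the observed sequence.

0,2,1,2,0,1,2,0,1,0,1,0,1,2,0,2,0,2,1,2,0

  t0 'y' -> {0,1}, take 0 (start)
  t1 'x' -> {2}, take 2 (0->2 ok)
  t2 'y' -> {0,1}, take 1 (2->1 ok)
  t3 'x' -> {2}, take 2 (1->2 ok)
  t4 'y' -> {0,1}, take 0 (2->0 ok)
  t5 'y' -> {0,1}, take 1 (0->1 ok)
  t6 'x' -> {2}, take 2 (1->2 ok)
  t7 'y' -> {0,1}, take 0 (2->0 ok)
  t8 'y' -> {0,1}, take 1 (0->1 ok)
  t9 'y' -> {0,1}, take 0 (1->0 ok)
  t10 'y' -> {0,1}, take 1 (0->1 ok)
  t11 'y' -> {0,1}, take 0 (1->0 ok)
  t12 'y' -> {0,1}, take 1 (0->1 ok)
  t13 'x' -> {2}, take 2 (1->2 ok)
  t14 'y' -> {0,1}, take 0 (2->0 ok)
  t15 'x' -> {2}, take 2 (0->2 ok)
  t16 'y' -> {0,1}, take 0 (2->0 ok)
  t17 'x' -> {2}, take 2 (0->2 ok)
  t18 'y' -> {0,1}, take 1 (2->1 ok)
  t19 'x' -> {2}, take 2 (1->2 ok)
  t20 'y' -> {0,1}, take 0 (2->0 ok)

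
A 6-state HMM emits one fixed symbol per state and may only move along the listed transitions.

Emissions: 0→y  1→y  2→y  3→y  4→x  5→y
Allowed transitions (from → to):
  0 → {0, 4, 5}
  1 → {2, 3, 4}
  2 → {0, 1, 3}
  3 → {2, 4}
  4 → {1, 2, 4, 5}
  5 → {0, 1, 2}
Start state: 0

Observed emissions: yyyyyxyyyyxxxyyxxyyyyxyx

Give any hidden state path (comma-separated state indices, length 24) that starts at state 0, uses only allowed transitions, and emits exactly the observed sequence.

0,5,1,2,0,4,1,3,2,0,4,4,4,1,3,4,4,1,2,1,3,4,1,4

  0: obs=y cand={0,1,2,3,5} pick 0 [start]
  1: obs=y cand={0,1,2,3,5} pick 5 [0->5 ok]
  2: obs=y cand={0,1,2,3,5} pick 1 [5->1 ok]
  3: obs=y cand={0,1,2,3,5} pick 2 [1->2 ok]
  4: obs=y cand={0,1,2,3,5} pick 0 [2->0 ok]
  5: obs=x cand={4} pick 4 [0->4 ok]
  6: obs=y cand={0,1,2,3,5} pick 1 [4->1 ok]
  7: obs=y cand={0,1,2,3,5} pick 3 [1->3 ok]
  8: obs=y cand={0,1,2,3,5} pick 2 [3->2 ok]
  9: obs=y cand={0,1,2,3,5} pick 0 [2->0 ok]
  10: obs=x cand={4} pick 4 [0->4 ok]
  11: obs=x cand={4} pick 4 [4->4 ok]
  12: obs=x cand={4} pick 4 [4->4 ok]
  13: obs=y cand={0,1,2,3,5} pick 1 [4->1 ok]
  14: obs=y cand={0,1,2,3,5} pick 3 [1->3 ok]
  15: obs=x cand={4} pick 4 [3->4 ok]
  16: obs=x cand={4} pick 4 [4->4 ok]
  17: obs=y cand={0,1,2,3,5} pick 1 [4->1 ok]
  18: obs=y cand={0,1,2,3,5} pick 2 [1->2 ok]
  19: obs=y cand={0,1,2,3,5} pick 1 [2->1 ok]
  20: obs=y cand={0,1,2,3,5} pick 3 [1->3 ok]
  21: obs=x cand={4} pick 4 [3->4 ok]
  22: obs=y cand={0,1,2,3,5} pick 1 [4->1 ok]
  23: obs=x cand={4} pick 4 [1->4 ok]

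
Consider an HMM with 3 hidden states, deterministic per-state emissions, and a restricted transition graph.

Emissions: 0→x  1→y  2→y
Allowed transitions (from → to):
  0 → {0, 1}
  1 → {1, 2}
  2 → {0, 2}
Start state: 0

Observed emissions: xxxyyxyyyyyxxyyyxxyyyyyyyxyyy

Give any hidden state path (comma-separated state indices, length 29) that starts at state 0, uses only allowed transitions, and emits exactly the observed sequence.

0,0,0,1,2,0,1,1,1,1,2,0,0,1,2,2,0,0,1,1,1,1,1,2,2,0,1,2,2

  [0] x  {0}  => 0  start
  [1] x  {0}  => 0  0->0 ok
  [2] x  {0}  => 0  0->0 ok
  [3] y  {1,2}  => 1  0->1 ok
  [4] y  {1,2}  => 2  1->2 ok
  [5] x  {0}  => 0  2->0 ok
  [6] y  {1,2}  => 1  0->1 ok
  [7] y  {1,2}  => 1  1->1 ok
  [8] y  {1,2}  => 1  1->1 ok
  [9] y  {1,2}  => 1  1->1 ok
  [10] y  {1,2}  => 2  1->2 ok
  [11] x  {0}  => 0  2->0 ok
  [12] x  {0}  => 0  0->0 ok
  [13] y  {1,2}  => 1  0->1 ok
  [14] y  {1,2}  => 2  1->2 ok
  [15] y  {1,2}  => 2  2->2 ok
  [16] x  {0}  => 0  2->0 ok
  [17] x  {0}  => 0  0->0 ok
  [18] y  {1,2}  => 1  0->1 ok
  [19] y  {1,2}  => 1  1->1 ok
  [20] y  {1,2}  => 1  1->1 ok
  [21] y  {1,2}  => 1  1->1 ok
  [22] y  {1,2}  => 1  1->1 ok
  [23] y  {1,2}  => 2  1->2 ok
  [24] y  {1,2}  => 2  2->2 ok
  [25] x  {0}  => 0  2->0 ok
  [26] y  {1,2}  => 1  0->1 ok
  [27] y  {1,2}  => 2  1->2 ok
  [28] y  {1,2}  => 2  2->2 ok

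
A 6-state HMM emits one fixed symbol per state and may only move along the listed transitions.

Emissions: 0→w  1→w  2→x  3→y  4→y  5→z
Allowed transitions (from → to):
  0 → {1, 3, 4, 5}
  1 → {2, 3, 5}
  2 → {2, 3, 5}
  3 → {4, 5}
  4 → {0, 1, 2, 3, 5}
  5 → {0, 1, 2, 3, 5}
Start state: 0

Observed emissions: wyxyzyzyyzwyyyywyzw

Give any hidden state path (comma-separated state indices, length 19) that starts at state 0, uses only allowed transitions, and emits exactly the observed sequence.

0,4,2,3,5,3,5,3,4,5,0,3,4,3,4,0,3,5,0

  0: obs=w cand={0,1} pick 0 [start]
  1: obs=y cand={3,4} pick 4 [0->4 ok]
  2: obs=x cand={2} pick 2 [4->2 ok]
  3: obs=y cand={3,4} pick 3 [2->3 ok]
  4: obs=z cand={5} pick 5 [3->5 ok]
  5: obs=y cand={3,4} pick 3 [5->3 ok]
  6: obs=z cand={5} pick 5 [3->5 ok]
  7: obs=y cand={3,4} pick 3 [5->3 ok]
  8: obs=y cand={3,4} pick 4 [3->4 ok]
  9: obs=z cand={5} pick 5 [4->5 ok]
  10: obs=w cand={0,1} pick 0 [5->0 ok]
  11: obs=y cand={3,4} pick 3 [0->3 ok]
  12: obs=y cand={3,4} pick 4 [3->4 ok]
  13: obs=y cand={3,4} pick 3 [4->3 ok]
  14: obs=y cand={3,4} pick 4 [3->4 ok]
  15: obs=w cand={0,1} pick 0 [4->0 ok]
  16: obs=y cand={3,4} pick 3 [0->3 ok]
  17: obs=z cand={5} pick 5 [3->5 ok]
  18: obs=w cand={0,1} pick 0 [5->0 ok]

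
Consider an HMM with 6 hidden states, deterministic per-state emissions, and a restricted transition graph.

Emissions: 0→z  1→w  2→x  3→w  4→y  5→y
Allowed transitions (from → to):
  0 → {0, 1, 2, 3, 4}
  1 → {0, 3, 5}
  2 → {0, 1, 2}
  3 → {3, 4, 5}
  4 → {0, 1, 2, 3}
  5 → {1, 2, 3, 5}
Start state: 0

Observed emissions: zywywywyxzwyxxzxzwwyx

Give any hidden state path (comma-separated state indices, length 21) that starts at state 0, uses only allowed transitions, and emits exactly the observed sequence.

0,4,1,5,1,5,3,5,2,0,3,4,2,2,0,2,0,1,3,5,2

  0: obs=z cand={0} pick 0 [start]
  1: obs=y cand={4,5} pick 4 [0->4 ok]
  2: obs=w cand={1,3} pick 1 [4->1 ok]
  3: obs=y cand={4,5} pick 5 [1->5 ok]
  4: obs=w cand={1,3} pick 1 [5->1 ok]
  5: obs=y cand={4,5} pick 5 [1->5 ok]
  6: obs=w cand={1,3} pick 3 [5->3 ok]
  7: obs=y cand={4,5} pick 5 [3->5 ok]
  8: obs=x cand={2} pick 2 [5->2 ok]
  9: obs=z cand={0} pick 0 [2->0 ok]
  10: obs=w cand={1,3} pick 3 [0->3 ok]
  11: obs=y cand={4,5} pick 4 [3->4 ok]
  12: obs=x cand={2} pick 2 [4->2 ok]
  13: obs=x cand={2} pick 2 [2->2 ok]
  14: obs=z cand={0} pick 0 [2->0 ok]
  15: obs=x cand={2} pick 2 [0->2 ok]
  16: obs=z cand={0} pick 0 [2->0 ok]
  17: obs=w cand={1,3} pick 1 [0->1 ok]
  18: obs=w cand={1,3} pick 3 [1->3 ok]
  19: obs=y cand={4,5} pick 5 [3->5 ok]
  20: obs=x cand={2} pick 2 [5->2 ok]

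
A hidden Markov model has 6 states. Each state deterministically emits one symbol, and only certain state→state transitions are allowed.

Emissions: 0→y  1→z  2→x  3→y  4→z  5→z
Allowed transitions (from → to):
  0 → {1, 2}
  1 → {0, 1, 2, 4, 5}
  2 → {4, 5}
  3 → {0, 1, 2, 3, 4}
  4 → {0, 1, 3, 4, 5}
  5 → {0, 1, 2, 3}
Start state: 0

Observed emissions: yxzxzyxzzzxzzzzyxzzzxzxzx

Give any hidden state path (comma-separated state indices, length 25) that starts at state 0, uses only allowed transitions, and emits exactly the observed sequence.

  [0] y  {0,3}  => 0  start
  [1] x  {2}  => 2  0->2 ok
  [2] z  {1,4,5}  => 5  2->5 ok
  [3] x  {2}  => 2  5->2 ok
  [4] z  {1,4,5}  => 4  2->4 ok
  [5] y  {0,3}  => 3  4->3 ok
  [6] x  {2}  => 2  3->2 ok
  [7] z  {1,4,5}  => 5  2->5 ok
  [8] z  {1,4,5}  => 1  5->1 ok
  [9] z  {1,4,5}  => 5  1->5 ok
  [10] x  {2}  => 2  5->2 ok
  [11] z  {1,4,5}  => 5  2->5 ok
  [12] z  {1,4,5}  => 1  5->1 ok
  [13] z  {1,4,5}  => 1  1->1 ok
  [14] z  {1,4,5}  => 1  1->1 ok
  [15] y  {0,3}  => 0  1->0 ok
  [16] x  {2}  => 2  0->2 ok
  [17] z  {1,4,5}  => 5  2->5 ok
  [18] z  {1,4,5}  => 1  5->1 ok
  [19] z  {1,4,5}  => 5  1->5 ok
  [20] x  {2}  => 2  5->2 ok
  [21] z  {1,4,5}  => 5  2->5 ok
  [22] x  {2}  => 2  5->2 ok
  [23] z  {1,4,5}  => 5  2->5 ok
  [24] x  {2}  => 2  5->2 ok

0,2,5,2,4,3,2,5,1,5,2,5,1,1,1,0,2,5,1,5,2,5,2,5,2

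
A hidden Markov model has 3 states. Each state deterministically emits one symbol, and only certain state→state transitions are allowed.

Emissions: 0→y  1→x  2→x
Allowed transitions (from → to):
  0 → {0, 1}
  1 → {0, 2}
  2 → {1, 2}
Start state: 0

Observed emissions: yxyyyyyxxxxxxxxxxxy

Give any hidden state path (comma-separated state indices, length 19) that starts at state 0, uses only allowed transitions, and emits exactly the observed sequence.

  0: obs=y cand={0} pick 0 [start]
  1: obs=x cand={1,2} pick 1 [0->1 ok]
  2: obs=y cand={0} pick 0 [1->0 ok]
  3: obs=y cand={0} pick 0 [0->0 ok]
  4: obs=y cand={0} pick 0 [0->0 ok]
  5: obs=y cand={0} pick 0 [0->0 ok]
  6: obs=y cand={0} pick 0 [0->0 ok]
  7: obs=x cand={1,2} pick 1 [0->1 ok]
  8: obs=x cand={1,2} pick 2 [1->2 ok]
  9: obs=x cand={1,2} pick 1 [2->1 ok]
  10: obs=x cand={1,2} pick 2 [1->2 ok]
  11: obs=x cand={1,2} pick 2 [2->2 ok]
  12: obs=x cand={1,2} pick 2 [2->2 ok]
  13: obs=x cand={1,2} pick 1 [2->1 ok]
  14: obs=x cand={1,2} pick 2 [1->2 ok]
  15: obs=x cand={1,2} pick 1 [2->1 ok]
  16: obs=x cand={1,2} pick 2 [1->2 ok]
  17: obs=x cand={1,2} pick 1 [2->1 ok]
  18: obs=y cand={0} pick 0 [1->0 ok]

0,1,0,0,0,0,0,1,2,1,2,2,2,1,2,1,2,1,0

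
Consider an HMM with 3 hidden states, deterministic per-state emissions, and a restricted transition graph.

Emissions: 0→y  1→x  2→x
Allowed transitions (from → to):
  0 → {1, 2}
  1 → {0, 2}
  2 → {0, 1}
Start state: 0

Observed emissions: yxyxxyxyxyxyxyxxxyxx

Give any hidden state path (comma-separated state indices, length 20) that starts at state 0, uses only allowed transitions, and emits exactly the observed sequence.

  [0] y  {0}  => 0  start
  [1] x  {1,2}  => 2  0->2 ok
  [2] y  {0}  => 0  2->0 ok
  [3] x  {1,2}  => 2  0->2 ok
  [4] x  {1,2}  => 1  2->1 ok
  [5] y  {0}  => 0  1->0 ok
  [6] x  {1,2}  => 1  0->1 ok
  [7] y  {0}  => 0  1->0 ok
  [8] x  {1,2}  => 1  0->1 ok
  [9] y  {0}  => 0  1->0 ok
  [10] x  {1,2}  => 1  0->1 ok
  [11] y  {0}  => 0  1->0 ok
  [12] x  {1,2}  => 2  0->2 ok
  [13] y  {0}  => 0  2->0 ok
  [14] x  {1,2}  => 1  0->1 ok
  [15] x  {1,2}  => 2  1->2 ok
  [16] x  {1,2}  => 1  2->1 ok
  [17] y  {0}  => 0  1->0 ok
  [18] x  {1,2}  => 2  0->2 ok
  [19] x  {1,2}  => 1  2->1 ok

0,2,0,2,1,0,1,0,1,0,1,0,2,0,1,2,1,0,2,1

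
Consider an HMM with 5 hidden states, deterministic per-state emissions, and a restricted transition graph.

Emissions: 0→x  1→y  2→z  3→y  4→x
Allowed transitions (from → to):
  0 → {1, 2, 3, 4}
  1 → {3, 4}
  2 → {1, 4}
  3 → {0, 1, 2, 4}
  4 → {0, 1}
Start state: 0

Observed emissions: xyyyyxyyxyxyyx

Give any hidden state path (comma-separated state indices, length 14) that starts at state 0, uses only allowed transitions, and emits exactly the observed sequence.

0,1,3,1,3,4,1,3,4,1,4,1,3,4

  [0] x  {0,4}  => 0  start
  [1] y  {1,3}  => 1  0->1 ok
  [2] y  {1,3}  => 3  1->3 ok
  [3] y  {1,3}  => 1  3->1 ok
  [4] y  {1,3}  => 3  1->3 ok
  [5] x  {0,4}  => 4  3->4 ok
  [6] y  {1,3}  => 1  4->1 ok
  [7] y  {1,3}  => 3  1->3 ok
  [8] x  {0,4}  => 4  3->4 ok
  [9] y  {1,3}  => 1  4->1 ok
  [10] x  {0,4}  => 4  1->4 ok
  [11] y  {1,3}  => 1  4->1 ok
  [12] y  {1,3}  => 3  1->3 ok
  [13] x  {0,4}  => 4  3->4 ok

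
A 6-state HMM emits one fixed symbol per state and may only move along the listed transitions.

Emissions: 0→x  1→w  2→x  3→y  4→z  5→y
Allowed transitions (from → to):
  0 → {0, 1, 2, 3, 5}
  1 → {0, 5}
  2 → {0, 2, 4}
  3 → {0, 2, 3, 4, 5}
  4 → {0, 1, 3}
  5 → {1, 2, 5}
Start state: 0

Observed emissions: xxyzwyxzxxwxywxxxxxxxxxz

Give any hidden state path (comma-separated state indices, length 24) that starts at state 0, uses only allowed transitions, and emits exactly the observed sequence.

0,0,3,4,1,5,2,4,0,0,1,0,5,1,0,0,0,0,0,2,0,0,2,4

  [0] x  {0,2}  => 0  start
  [1] x  {0,2}  => 0  0->0 ok
  [2] y  {3,5}  => 3  0->3 ok
  [3] z  {4}  => 4  3->4 ok
  [4] w  {1}  => 1  4->1 ok
  [5] y  {3,5}  => 5  1->5 ok
  [6] x  {0,2}  => 2  5->2 ok
  [7] z  {4}  => 4  2->4 ok
  [8] x  {0,2}  => 0  4->0 ok
  [9] x  {0,2}  => 0  0->0 ok
  [10] w  {1}  => 1  0->1 ok
  [11] x  {0,2}  => 0  1->0 ok
  [12] y  {3,5}  => 5  0->5 ok
  [13] w  {1}  => 1  5->1 ok
  [14] x  {0,2}  => 0  1->0 ok
  [15] x  {0,2}  => 0  0->0 ok
  [16] x  {0,2}  => 0  0->0 ok
  [17] x  {0,2}  => 0  0->0 ok
  [18] x  {0,2}  => 0  0->0 ok
  [19] x  {0,2}  => 2  0->2 ok
  [20] x  {0,2}  => 0  2->0 ok
  [21] x  {0,2}  => 0  0->0 ok
  [22] x  {0,2}  => 2  0->2 ok
  [23] z  {4}  => 4  2->4 ok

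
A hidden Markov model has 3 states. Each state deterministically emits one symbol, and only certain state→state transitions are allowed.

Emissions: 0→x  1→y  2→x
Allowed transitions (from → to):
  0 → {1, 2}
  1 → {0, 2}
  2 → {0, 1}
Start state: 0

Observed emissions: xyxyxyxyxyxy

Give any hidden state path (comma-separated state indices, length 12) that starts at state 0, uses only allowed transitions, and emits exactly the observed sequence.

  t0 'x' -> {0,2}, take 0 (start)
  t1 'y' -> {1}, take 1 (0->1 ok)
  t2 'x' -> {0,2}, take 0 (1->0 ok)
  t3 'y' -> {1}, take 1 (0->1 ok)
  t4 'x' -> {0,2}, take 0 (1->0 ok)
  t5 'y' -> {1}, take 1 (0->1 ok)
  t6 'x' -> {0,2}, take 0 (1->0 ok)
  t7 'y' -> {1}, take 1 (0->1 ok)
  t8 'x' -> {0,2}, take 0 (1->0 ok)
  t9 'y' -> {1}, take 1 (0->1 ok)
  t10 'x' -> {0,2}, take 0 (1->0 ok)
  t11 'y' -> {1}, take 1 (0->1 ok)

0,1,0,1,0,1,0,1,0,1,0,1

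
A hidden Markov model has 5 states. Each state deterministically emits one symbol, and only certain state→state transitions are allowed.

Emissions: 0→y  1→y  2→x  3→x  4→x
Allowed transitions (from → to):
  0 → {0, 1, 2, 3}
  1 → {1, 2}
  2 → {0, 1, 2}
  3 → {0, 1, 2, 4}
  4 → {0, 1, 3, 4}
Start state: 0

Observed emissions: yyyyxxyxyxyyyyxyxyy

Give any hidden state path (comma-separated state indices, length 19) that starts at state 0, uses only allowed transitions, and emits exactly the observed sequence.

0,0,0,0,3,4,0,2,0,2,1,1,1,1,2,1,2,0,1

  0: obs=y cand={0,1} pick 0 [start]
  1: obs=y cand={0,1} pick 0 [0->0 ok]
  2: obs=y cand={0,1} pick 0 [0->0 ok]
  3: obs=y cand={0,1} pick 0 [0->0 ok]
  4: obs=x cand={2,3,4} pick 3 [0->3 ok]
  5: obs=x cand={2,3,4} pick 4 [3->4 ok]
  6: obs=y cand={0,1} pick 0 [4->0 ok]
  7: obs=x cand={2,3,4} pick 2 [0->2 ok]
  8: obs=y cand={0,1} pick 0 [2->0 ok]
  9: obs=x cand={2,3,4} pick 2 [0->2 ok]
  10: obs=y cand={0,1} pick 1 [2->1 ok]
  11: obs=y cand={0,1} pick 1 [1->1 ok]
  12: obs=y cand={0,1} pick 1 [1->1 ok]
  13: obs=y cand={0,1} pick 1 [1->1 ok]
  14: obs=x cand={2,3,4} pick 2 [1->2 ok]
  15: obs=y cand={0,1} pick 1 [2->1 ok]
  16: obs=x cand={2,3,4} pick 2 [1->2 ok]
  17: obs=y cand={0,1} pick 0 [2->0 ok]
  18: obs=y cand={0,1} pick 1 [0->1 ok]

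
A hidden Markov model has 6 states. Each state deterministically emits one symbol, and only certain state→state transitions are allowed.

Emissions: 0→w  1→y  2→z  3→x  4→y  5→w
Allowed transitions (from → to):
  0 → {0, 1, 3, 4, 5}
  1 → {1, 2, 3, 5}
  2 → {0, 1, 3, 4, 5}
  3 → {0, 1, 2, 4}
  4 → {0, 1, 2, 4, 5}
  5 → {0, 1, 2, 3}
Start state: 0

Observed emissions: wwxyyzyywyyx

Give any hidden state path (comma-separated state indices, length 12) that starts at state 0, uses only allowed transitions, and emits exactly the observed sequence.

  pos 0: w in {0,5}, choose 0; start
  pos 1: w in {0,5}, choose 0; 0->0 ok
  pos 2: x in {3}, choose 3; 0->3 ok
  pos 3: y in {1,4}, choose 1; 3->1 ok
  pos 4: y in {1,4}, choose 1; 1->1 ok
  pos 5: z in {2}, choose 2; 1->2 ok
  pos 6: y in {1,4}, choose 4; 2->4 ok
  pos 7: y in {1,4}, choose 4; 4->4 ok
  pos 8: w in {0,5}, choose 0; 4->0 ok
  pos 9: y in {1,4}, choose 1; 0->1 ok
  pos 10: y in {1,4}, choose 1; 1->1 ok
  pos 11: x in {3}, choose 3; 1->3 ok

0,0,3,1,1,2,4,4,0,1,1,3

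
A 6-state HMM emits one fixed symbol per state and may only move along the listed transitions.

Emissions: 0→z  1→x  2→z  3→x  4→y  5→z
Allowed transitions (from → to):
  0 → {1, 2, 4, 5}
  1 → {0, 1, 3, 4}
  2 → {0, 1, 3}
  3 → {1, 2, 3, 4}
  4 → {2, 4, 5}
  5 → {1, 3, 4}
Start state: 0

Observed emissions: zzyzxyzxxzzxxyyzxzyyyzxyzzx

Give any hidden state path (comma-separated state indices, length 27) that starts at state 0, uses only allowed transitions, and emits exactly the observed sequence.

  0: obs=z cand={0,2,5} pick 0 [start]
  1: obs=z cand={0,2,5} pick 5 [0->5 ok]
  2: obs=y cand={4} pick 4 [5->4 ok]
  3: obs=z cand={0,2,5} pick 5 [4->5 ok]
  4: obs=x cand={1,3} pick 3 [5->3 ok]
  5: obs=y cand={4} pick 4 [3->4 ok]
  6: obs=z cand={0,2,5} pick 5 [4->5 ok]
  7: obs=x cand={1,3} pick 3 [5->3 ok]
  8: obs=x cand={1,3} pick 1 [3->1 ok]
  9: obs=z cand={0,2,5} pick 0 [1->0 ok]
  10: obs=z cand={0,2,5} pick 5 [0->5 ok]
  11: obs=x cand={1,3} pick 3 [5->3 ok]
  12: obs=x cand={1,3} pick 1 [3->1 ok]
  13: obs=y cand={4} pick 4 [1->4 ok]
  14: obs=y cand={4} pick 4 [4->4 ok]
  15: obs=z cand={0,2,5} pick 5 [4->5 ok]
  16: obs=x cand={1,3} pick 1 [5->1 ok]
  17: obs=z cand={0,2,5} pick 0 [1->0 ok]
  18: obs=y cand={4} pick 4 [0->4 ok]
  19: obs=y cand={4} pick 4 [4->4 ok]
  20: obs=y cand={4} pick 4 [4->4 ok]
  21: obs=z cand={0,2,5} pick 2 [4->2 ok]
  22: obs=x cand={1,3} pick 3 [2->3 ok]
  23: obs=y cand={4} pick 4 [3->4 ok]
  24: obs=z cand={0,2,5} pick 2 [4->2 ok]
  25: obs=z cand={0,2,5} pick 0 [2->0 ok]
  26: obs=x cand={1,3} pick 1 [0->1 ok]

0,5,4,5,3,4,5,3,1,0,5,3,1,4,4,5,1,0,4,4,4,2,3,4,2,0,1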